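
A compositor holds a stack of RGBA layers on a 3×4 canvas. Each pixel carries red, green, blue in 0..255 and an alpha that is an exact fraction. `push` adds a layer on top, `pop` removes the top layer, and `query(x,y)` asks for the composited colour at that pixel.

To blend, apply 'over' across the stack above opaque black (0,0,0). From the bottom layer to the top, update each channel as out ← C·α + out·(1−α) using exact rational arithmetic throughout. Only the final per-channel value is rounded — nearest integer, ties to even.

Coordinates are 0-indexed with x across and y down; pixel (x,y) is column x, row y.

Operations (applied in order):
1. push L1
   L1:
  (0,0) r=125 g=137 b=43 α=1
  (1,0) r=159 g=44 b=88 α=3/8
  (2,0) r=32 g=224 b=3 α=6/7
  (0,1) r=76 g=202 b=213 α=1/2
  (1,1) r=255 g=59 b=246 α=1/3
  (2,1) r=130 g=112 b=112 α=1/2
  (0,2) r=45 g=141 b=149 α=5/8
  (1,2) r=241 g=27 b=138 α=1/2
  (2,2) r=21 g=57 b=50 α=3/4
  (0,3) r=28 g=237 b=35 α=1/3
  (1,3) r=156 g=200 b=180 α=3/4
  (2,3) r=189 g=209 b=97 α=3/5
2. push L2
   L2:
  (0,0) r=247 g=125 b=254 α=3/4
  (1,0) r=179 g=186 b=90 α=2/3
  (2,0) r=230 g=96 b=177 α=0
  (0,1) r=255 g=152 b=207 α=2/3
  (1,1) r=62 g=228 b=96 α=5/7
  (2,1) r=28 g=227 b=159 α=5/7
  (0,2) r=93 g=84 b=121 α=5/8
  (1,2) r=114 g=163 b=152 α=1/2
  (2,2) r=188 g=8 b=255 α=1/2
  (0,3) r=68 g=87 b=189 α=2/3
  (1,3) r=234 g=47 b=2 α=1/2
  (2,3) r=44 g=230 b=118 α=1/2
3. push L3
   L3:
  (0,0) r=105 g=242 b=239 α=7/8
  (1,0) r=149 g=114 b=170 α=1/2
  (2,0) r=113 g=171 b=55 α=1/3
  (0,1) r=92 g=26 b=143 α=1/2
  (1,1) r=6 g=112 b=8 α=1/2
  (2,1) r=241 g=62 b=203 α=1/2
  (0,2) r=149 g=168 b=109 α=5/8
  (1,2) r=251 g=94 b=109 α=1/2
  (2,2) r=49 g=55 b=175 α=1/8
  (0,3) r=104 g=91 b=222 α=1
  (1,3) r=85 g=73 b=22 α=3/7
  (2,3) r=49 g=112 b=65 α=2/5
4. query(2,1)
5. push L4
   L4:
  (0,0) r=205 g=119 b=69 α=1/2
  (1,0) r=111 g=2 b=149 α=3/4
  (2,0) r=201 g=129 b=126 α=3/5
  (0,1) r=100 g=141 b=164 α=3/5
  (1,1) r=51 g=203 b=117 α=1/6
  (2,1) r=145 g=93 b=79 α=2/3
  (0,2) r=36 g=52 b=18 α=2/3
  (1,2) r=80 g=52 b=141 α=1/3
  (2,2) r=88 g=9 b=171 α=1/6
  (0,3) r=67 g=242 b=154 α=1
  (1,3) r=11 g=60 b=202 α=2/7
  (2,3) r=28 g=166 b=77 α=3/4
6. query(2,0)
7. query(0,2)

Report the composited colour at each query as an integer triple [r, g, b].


at x=2,y=1 over L1,L2,L3:
L1 α=1/2: [65, 56, 56]
L2 α=5/7: [270/7, 1247/7, 907/7]
L3 α=1/2: [1957/14, 1681/14, 1164/7]
rounded: [140, 120, 166]

(2,0) stack=L1,L2,L3,L4; from [0,0,0]:
L1 α=6/7: [192/7, 192, 18/7]
L2 α=0: [192/7, 192, 18/7]
L3 α=1/3: [1175/21, 185, 421/21]
L4 α=3/5: [15013/105, 757/5, 1756/21]
= [143, 151, 84]

at x=0,y=2 over L1,L2,L3,L4:
L1 α=5/8: [225/8, 705/8, 745/8]
L2 α=5/8: [4395/64, 5475/64, 7075/64]
L3 α=5/8: [60865/512, 70185/512, 56105/512]
L4 α=2/3: [97729/1536, 123433/1536, 74537/1536]
rounded: [64, 80, 49]


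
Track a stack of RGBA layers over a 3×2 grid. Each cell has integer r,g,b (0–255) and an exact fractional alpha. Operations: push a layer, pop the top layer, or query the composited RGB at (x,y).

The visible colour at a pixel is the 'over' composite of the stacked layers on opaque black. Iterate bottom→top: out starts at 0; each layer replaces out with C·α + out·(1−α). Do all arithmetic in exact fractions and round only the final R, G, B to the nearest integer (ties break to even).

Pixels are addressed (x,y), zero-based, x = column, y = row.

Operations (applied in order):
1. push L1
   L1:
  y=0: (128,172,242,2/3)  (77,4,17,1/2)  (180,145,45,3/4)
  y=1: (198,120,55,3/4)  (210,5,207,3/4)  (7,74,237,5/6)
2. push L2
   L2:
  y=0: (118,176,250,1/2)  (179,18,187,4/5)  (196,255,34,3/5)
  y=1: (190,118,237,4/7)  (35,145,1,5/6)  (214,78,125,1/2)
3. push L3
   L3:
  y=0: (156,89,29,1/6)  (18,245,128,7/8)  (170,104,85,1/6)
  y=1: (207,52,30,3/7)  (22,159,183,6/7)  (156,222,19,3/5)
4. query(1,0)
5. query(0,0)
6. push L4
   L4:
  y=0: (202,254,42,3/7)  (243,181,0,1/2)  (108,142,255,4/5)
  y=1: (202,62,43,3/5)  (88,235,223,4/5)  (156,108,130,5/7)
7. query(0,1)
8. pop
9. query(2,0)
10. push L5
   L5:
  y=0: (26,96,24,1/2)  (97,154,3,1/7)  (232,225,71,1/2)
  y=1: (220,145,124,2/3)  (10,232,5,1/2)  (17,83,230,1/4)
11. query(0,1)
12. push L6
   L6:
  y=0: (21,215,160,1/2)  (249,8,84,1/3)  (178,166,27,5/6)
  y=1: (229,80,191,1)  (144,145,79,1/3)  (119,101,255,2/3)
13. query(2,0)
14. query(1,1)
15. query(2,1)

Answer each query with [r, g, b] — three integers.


query (1,0) [L1,L2,L3] — begin 0,0,0
+L1 (α=1/2) → [77/2, 2, 17/2]
+L2 (α=4/5) → [1509/10, 74/5, 1513/10]
+L3 (α=7/8) → [2769/80, 8649/40, 10473/80]
= [35, 216, 131]

at x=0,y=0 over L1,L2,L3:
L1 α=2/3: [256/3, 344/3, 484/3]
L2 α=1/2: [305/3, 436/3, 617/3]
L3 α=1/6: [1993/18, 2447/18, 1586/9]
rounded: [111, 136, 176]

(0,1) stack=L1,L2,L3,L4; from [0,0,0]:
after L1 α=3/4: [297/2, 90, 165/4]
after L2 α=4/7: [2411/14, 106, 4287/28]
after L3 α=3/7: [9169/49, 580/7, 4917/49]
after L4 α=3/5: [48032/245, 2462/35, 3231/49]
= [196, 70, 66]

at x=2,y=0 over L1,L2,L3:
after L1 α=3/4: [135, 435/4, 135/4]
after L2 α=3/5: [858/5, 393/2, 339/10]
after L3 α=1/6: [514/3, 2173/12, 509/12]
rounded: [171, 181, 42]

query (0,1) [L1,L2,L3,L5] — begin 0,0,0
after L1 α=3/4: [297/2, 90, 165/4]
after L2 α=4/7: [2411/14, 106, 4287/28]
after L3 α=3/7: [9169/49, 580/7, 4917/49]
after L5 α=2/3: [10243/49, 870/7, 17069/147]
→ [209, 124, 116]

(2,0) stack=L1,L2,L3,L5,L6; from [0,0,0]:
+L1 (α=3/4) → [135, 435/4, 135/4]
+L2 (α=3/5) → [858/5, 393/2, 339/10]
+L3 (α=1/6) → [514/3, 2173/12, 509/12]
+L5 (α=1/2) → [605/3, 4873/24, 1361/24]
+L6 (α=5/6) → [3275/18, 24793/144, 4601/144]
rounded: [182, 172, 32]

query (1,1) [L1,L2,L3,L5,L6] — begin 0,0,0
L1 α=3/4: [315/2, 15/4, 621/4]
L2 α=5/6: [665/12, 2915/24, 641/24]
L3 α=6/7: [2249/84, 25811/168, 26993/168]
L5 α=1/2: [3089/168, 64787/336, 27833/336]
L6 α=1/3: [15185/252, 89147/504, 41105/504]
→ [60, 177, 82]

(2,1) stack=L1,L2,L3,L5,L6; from [0,0,0]:
after L1 α=5/6: [35/6, 185/3, 395/2]
after L2 α=1/2: [1319/12, 419/6, 645/4]
after L3 α=3/5: [4127/30, 2417/15, 759/10]
after L5 α=1/4: [4297/40, 708/5, 4577/40]
after L6 α=2/3: [13817/120, 1718/15, 24977/120]
rounded: [115, 115, 208]


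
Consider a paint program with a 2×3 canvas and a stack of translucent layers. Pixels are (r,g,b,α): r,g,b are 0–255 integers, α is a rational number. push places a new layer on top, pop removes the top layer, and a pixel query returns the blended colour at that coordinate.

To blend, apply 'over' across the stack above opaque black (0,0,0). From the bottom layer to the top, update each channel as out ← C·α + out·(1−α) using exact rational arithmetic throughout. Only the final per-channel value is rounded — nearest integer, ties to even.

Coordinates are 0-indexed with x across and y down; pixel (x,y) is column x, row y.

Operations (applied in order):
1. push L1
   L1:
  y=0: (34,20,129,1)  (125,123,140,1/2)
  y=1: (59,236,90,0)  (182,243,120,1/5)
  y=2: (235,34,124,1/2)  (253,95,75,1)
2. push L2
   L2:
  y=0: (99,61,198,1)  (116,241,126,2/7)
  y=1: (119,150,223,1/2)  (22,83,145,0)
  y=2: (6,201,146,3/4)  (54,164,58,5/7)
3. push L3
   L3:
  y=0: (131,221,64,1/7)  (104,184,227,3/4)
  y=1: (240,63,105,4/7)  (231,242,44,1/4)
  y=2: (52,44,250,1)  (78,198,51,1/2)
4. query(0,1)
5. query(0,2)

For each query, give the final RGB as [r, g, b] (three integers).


at x=0,y=1 over L1,L2,L3:
+L1 (α=0) → [0, 0, 0]
+L2 (α=1/2) → [119/2, 75, 223/2]
+L3 (α=4/7) → [2277/14, 477/7, 1509/14]
rounded: [163, 68, 108]

query (0,2) [L1,L2,L3] — begin 0,0,0
after L1 α=1/2: [235/2, 17, 62]
after L2 α=3/4: [271/8, 155, 125]
after L3 α=1: [52, 44, 250]
→ [52, 44, 250]


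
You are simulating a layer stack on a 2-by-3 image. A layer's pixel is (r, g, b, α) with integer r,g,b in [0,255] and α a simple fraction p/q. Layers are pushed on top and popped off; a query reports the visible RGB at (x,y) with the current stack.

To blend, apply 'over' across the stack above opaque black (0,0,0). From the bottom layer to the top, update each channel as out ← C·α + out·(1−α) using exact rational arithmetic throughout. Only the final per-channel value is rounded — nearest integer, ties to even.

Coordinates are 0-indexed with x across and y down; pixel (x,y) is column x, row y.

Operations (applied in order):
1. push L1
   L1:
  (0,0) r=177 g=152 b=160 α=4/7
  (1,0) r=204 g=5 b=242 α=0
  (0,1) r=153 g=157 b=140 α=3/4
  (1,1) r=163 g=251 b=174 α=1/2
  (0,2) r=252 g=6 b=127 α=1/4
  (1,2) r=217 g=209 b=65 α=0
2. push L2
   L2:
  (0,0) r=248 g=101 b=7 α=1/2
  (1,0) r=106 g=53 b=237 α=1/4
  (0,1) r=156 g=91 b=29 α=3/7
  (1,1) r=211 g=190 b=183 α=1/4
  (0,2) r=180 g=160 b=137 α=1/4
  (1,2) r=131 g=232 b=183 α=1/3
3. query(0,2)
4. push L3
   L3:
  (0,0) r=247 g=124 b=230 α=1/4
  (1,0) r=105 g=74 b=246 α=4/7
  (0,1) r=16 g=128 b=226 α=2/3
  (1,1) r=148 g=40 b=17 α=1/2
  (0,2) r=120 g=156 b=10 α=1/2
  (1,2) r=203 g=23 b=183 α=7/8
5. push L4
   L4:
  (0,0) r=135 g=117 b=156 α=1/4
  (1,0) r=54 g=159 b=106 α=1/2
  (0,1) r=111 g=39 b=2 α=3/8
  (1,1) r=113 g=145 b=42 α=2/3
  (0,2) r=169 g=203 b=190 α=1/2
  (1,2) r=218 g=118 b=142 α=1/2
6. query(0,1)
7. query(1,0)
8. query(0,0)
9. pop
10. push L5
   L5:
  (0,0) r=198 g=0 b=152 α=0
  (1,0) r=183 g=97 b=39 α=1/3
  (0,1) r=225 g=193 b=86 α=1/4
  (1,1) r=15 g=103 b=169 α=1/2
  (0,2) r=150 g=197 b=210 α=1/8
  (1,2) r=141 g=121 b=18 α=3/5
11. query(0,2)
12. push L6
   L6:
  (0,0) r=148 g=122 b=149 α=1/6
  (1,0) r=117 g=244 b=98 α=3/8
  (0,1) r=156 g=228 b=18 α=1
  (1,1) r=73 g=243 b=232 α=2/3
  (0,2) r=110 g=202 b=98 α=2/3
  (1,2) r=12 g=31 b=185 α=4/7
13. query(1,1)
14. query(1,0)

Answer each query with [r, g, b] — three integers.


query (0,2) [L1,L2] — begin 0,0,0
L1 α=1/4: [63, 3/2, 127/4]
L2 α=1/4: [369/4, 329/8, 929/16]
→ [92, 41, 58]

query (0,1) [L1,L2,L3,L4] — begin 0,0,0
L1 α=3/4: [459/4, 471/4, 105]
L2 α=3/7: [927/7, 744/7, 507/7]
L3 α=2/3: [1151/21, 2536/21, 3671/21]
L4 α=3/8: [3187/42, 15137/168, 18481/168]
→ [76, 90, 110]

(1,0) stack=L1,L2,L3,L4; from [0,0,0]:
+L1 (α=0) → [0, 0, 0]
+L2 (α=1/4) → [53/2, 53/4, 237/4]
+L3 (α=4/7) → [999/14, 1343/28, 4647/28]
+L4 (α=1/2) → [1755/28, 5795/56, 7615/56]
rounded: [63, 103, 136]

(0,0) stack=L1,L2,L3,L4; from [0,0,0]:
+L1 (α=4/7) → [708/7, 608/7, 640/7]
+L2 (α=1/2) → [1222/7, 1315/14, 689/14]
+L3 (α=1/4) → [5395/28, 5681/56, 5287/56]
+L4 (α=1/4) → [19965/112, 23595/224, 24597/224]
→ [178, 105, 110]

at x=0,y=2 over L1,L2,L3,L5:
after L1 α=1/4: [63, 3/2, 127/4]
after L2 α=1/4: [369/4, 329/8, 929/16]
after L3 α=1/2: [849/8, 1577/16, 1089/32]
after L5 α=1/8: [7143/64, 14191/128, 14343/256]
= [112, 111, 56]

at x=1,y=1 over L1,L2,L3,L5,L6:
L1 α=1/2: [163/2, 251/2, 87]
L2 α=1/4: [911/8, 1133/8, 111]
L3 α=1/2: [2095/16, 1453/16, 64]
L5 α=1/2: [2335/32, 3101/32, 233/2]
L6 α=2/3: [7007/96, 18653/96, 387/2]
→ [73, 194, 194]

query (1,0) [L1,L2,L3,L5,L6] — begin 0,0,0
+L1 (α=0) → [0, 0, 0]
+L2 (α=1/4) → [53/2, 53/4, 237/4]
+L3 (α=4/7) → [999/14, 1343/28, 4647/28]
+L5 (α=1/3) → [760/7, 2701/42, 1731/14]
+L6 (α=3/8) → [6257/56, 44249/336, 12771/112]
rounded: [112, 132, 114]


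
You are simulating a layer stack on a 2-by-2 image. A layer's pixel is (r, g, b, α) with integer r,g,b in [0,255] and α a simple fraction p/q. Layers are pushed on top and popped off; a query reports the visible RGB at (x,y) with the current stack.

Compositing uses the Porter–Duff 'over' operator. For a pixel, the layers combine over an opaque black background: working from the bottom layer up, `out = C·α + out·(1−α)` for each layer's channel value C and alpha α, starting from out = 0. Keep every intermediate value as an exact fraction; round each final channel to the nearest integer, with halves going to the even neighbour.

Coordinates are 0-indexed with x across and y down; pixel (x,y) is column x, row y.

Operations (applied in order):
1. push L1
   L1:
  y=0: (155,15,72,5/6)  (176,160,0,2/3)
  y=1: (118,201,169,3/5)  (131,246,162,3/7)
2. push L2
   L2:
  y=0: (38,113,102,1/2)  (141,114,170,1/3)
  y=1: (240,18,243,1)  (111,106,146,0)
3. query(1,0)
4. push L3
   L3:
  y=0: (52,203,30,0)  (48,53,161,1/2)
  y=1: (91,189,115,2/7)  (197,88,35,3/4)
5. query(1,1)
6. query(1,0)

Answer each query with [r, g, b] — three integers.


query (1,0) [L1,L2] — begin 0,0,0
+L1 (α=2/3) → [352/3, 320/3, 0]
+L2 (α=1/3) → [1127/9, 982/9, 170/3]
rounded: [125, 109, 57]

(1,1) stack=L1,L2,L3; from [0,0,0]:
after L1 α=3/7: [393/7, 738/7, 486/7]
after L2 α=0: [393/7, 738/7, 486/7]
after L3 α=3/4: [2265/14, 1293/14, 1221/28]
rounded: [162, 92, 44]

query (1,0) [L1,L2,L3] — begin 0,0,0
L1 α=2/3: [352/3, 320/3, 0]
L2 α=1/3: [1127/9, 982/9, 170/3]
L3 α=1/2: [1559/18, 1459/18, 653/6]
→ [87, 81, 109]


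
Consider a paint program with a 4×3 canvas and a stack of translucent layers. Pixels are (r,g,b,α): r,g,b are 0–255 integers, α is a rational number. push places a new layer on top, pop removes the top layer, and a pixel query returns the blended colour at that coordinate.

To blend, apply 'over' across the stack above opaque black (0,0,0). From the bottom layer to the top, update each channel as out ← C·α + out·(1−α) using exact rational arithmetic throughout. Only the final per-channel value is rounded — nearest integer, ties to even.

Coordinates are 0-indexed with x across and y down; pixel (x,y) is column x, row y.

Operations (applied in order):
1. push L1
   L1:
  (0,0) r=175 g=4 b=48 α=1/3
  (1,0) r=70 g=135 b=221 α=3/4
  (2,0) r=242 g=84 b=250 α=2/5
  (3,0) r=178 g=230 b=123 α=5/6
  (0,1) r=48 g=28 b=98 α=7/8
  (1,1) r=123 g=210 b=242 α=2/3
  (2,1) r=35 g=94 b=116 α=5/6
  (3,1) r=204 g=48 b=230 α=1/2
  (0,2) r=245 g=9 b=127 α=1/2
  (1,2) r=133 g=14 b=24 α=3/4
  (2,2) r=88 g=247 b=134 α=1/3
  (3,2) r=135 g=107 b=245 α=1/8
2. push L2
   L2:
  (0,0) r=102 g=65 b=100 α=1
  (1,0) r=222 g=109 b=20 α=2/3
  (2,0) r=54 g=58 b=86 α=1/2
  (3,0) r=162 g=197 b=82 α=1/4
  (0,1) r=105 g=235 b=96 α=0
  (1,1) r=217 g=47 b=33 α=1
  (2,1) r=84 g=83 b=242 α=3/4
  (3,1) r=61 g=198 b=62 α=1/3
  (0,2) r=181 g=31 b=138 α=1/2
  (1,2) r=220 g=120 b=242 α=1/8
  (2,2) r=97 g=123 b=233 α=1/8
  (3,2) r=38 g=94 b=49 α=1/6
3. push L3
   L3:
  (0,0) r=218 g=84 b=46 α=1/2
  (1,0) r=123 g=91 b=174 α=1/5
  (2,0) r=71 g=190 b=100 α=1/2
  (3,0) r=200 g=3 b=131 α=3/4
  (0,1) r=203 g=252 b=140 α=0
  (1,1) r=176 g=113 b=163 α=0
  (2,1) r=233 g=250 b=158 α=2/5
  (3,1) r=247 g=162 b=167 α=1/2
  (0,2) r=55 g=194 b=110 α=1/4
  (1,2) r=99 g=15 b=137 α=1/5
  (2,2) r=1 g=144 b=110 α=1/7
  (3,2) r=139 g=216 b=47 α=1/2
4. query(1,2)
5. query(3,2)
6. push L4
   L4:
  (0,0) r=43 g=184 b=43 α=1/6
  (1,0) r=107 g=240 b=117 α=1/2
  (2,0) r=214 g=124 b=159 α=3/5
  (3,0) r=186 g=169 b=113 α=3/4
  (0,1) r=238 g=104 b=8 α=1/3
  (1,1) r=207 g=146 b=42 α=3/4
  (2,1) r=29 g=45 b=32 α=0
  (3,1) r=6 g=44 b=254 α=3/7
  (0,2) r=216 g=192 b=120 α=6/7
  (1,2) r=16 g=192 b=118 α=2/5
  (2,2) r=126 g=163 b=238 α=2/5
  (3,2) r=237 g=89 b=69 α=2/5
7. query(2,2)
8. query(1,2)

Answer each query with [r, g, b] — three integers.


at x=1,y=2 over L1,L2,L3:
L1 α=3/4: [399/4, 21/2, 18]
L2 α=1/8: [3673/32, 387/16, 46]
L3 α=1/5: [893/8, 447/20, 321/5]
= [112, 22, 64]

at x=3,y=2 over L1,L2,L3:
L1 α=1/8: [135/8, 107/8, 245/8]
L2 α=1/6: [979/48, 429/16, 539/16]
L3 α=1/2: [7651/96, 3885/32, 1291/32]
rounded: [80, 121, 40]

query (2,2) [L1,L2,L3,L4] — begin 0,0,0
L1 α=1/3: [88/3, 247/3, 134/3]
L2 α=1/8: [907/24, 1049/12, 1637/24]
L3 α=1/7: [911/28, 191/2, 2077/28]
L4 α=2/5: [9789/140, 245/2, 19559/140]
= [70, 122, 140]

(1,2) stack=L1,L2,L3,L4; from [0,0,0]:
after L1 α=3/4: [399/4, 21/2, 18]
after L2 α=1/8: [3673/32, 387/16, 46]
after L3 α=1/5: [893/8, 447/20, 321/5]
after L4 α=2/5: [587/8, 9021/100, 2143/25]
rounded: [73, 90, 86]


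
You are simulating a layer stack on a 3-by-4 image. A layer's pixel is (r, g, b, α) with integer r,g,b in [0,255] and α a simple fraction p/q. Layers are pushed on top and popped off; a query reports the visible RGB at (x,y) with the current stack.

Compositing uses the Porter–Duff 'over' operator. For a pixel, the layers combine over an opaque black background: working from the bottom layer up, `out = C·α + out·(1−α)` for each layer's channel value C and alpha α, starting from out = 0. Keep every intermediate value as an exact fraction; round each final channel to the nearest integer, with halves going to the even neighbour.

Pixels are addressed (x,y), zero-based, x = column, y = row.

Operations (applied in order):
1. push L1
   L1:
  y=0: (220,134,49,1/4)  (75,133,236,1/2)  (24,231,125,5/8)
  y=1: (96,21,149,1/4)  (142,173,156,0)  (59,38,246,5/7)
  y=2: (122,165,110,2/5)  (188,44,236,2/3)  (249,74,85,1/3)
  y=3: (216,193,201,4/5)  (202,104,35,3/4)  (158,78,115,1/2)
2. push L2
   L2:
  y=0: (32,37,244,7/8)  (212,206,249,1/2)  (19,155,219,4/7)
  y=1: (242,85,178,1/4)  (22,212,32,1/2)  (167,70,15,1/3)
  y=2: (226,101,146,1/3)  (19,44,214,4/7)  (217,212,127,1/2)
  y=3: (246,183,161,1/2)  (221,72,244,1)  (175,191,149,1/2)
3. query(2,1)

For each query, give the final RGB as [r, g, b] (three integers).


at x=2,y=1 over L1,L2:
+L1 (α=5/7) → [295/7, 190/7, 1230/7]
+L2 (α=1/3) → [1759/21, 290/7, 855/7]
→ [84, 41, 122]


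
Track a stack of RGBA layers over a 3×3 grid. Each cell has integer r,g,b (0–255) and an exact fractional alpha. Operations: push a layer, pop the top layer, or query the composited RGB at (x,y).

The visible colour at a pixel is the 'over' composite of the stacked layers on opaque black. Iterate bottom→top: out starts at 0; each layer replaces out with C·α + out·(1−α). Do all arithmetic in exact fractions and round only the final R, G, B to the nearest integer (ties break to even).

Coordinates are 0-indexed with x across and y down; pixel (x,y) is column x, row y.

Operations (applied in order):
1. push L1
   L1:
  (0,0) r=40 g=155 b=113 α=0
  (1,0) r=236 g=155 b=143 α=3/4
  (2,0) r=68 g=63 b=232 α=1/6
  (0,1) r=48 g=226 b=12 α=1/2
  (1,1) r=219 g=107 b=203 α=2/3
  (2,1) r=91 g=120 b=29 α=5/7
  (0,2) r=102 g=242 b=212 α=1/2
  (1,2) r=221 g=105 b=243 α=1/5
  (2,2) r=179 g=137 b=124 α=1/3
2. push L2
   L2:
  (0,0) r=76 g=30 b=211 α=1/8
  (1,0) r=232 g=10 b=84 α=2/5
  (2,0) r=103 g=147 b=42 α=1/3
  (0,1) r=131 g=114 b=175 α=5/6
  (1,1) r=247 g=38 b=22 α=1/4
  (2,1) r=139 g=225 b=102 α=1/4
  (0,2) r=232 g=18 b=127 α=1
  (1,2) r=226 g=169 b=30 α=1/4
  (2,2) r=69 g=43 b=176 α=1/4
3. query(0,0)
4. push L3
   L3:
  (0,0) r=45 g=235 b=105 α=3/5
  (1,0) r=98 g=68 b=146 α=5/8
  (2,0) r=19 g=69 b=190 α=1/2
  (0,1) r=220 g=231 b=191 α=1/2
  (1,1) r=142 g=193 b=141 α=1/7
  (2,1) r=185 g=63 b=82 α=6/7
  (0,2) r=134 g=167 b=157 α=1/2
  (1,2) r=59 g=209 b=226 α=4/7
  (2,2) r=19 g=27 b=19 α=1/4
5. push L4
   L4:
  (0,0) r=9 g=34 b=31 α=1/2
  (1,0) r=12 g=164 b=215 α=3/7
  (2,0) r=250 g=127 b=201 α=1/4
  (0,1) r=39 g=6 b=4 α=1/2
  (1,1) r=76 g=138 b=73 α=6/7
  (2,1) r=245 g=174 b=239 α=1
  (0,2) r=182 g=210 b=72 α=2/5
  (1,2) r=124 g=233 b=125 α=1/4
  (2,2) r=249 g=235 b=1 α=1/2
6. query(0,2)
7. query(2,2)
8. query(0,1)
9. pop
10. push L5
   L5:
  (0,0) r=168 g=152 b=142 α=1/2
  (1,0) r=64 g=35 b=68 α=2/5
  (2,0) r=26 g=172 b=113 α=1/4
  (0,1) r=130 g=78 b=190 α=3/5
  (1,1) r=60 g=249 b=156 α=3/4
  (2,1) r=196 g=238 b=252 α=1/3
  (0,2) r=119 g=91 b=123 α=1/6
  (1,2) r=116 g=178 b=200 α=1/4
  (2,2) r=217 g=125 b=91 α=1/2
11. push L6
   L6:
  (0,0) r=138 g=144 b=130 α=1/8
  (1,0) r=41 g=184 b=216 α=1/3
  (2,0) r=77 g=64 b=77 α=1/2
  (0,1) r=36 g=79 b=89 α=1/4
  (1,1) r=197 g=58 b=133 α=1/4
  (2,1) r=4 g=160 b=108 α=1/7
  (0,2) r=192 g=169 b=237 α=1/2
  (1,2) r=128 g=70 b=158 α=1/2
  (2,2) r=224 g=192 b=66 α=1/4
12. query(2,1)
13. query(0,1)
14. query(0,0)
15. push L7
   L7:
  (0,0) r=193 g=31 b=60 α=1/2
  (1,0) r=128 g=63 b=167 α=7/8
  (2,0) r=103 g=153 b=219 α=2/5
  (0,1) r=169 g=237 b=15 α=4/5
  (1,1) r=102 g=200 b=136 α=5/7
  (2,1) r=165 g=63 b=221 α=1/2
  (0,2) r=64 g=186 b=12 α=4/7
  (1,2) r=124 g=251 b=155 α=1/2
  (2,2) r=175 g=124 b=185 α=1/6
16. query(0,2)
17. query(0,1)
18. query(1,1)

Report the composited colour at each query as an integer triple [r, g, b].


(0,0) stack=L1,L2; from [0,0,0]:
L1 α=0: [0, 0, 0]
L2 α=1/8: [19/2, 15/4, 211/8]
rounded: [10, 4, 26]

query (0,2) [L1,L2,L3,L4] — begin 0,0,0
+L1 (α=1/2) → [51, 121, 106]
+L2 (α=1) → [232, 18, 127]
+L3 (α=1/2) → [183, 185/2, 142]
+L4 (α=2/5) → [913/5, 279/2, 114]
= [183, 140, 114]

(2,2) stack=L1,L2,L3,L4; from [0,0,0]:
after L1 α=1/3: [179/3, 137/3, 124/3]
after L2 α=1/4: [62, 45, 75]
after L3 α=1/4: [205/4, 81/2, 61]
after L4 α=1/2: [1201/8, 551/4, 31]
→ [150, 138, 31]

at x=0,y=1 over L1,L2,L3,L4:
+L1 (α=1/2) → [24, 113, 6]
+L2 (α=5/6) → [679/6, 683/6, 881/6]
+L3 (α=1/2) → [1999/12, 2069/12, 2027/12]
+L4 (α=1/2) → [2467/24, 2141/24, 2075/24]
= [103, 89, 86]

at x=2,y=1 over L1,L2,L3,L5,L6:
L1 α=5/7: [65, 600/7, 145/7]
L2 α=1/4: [167/2, 3375/28, 1149/28]
L3 α=6/7: [341/2, 13959/196, 14925/196]
L5 α=1/3: [179, 37283/294, 13207/98]
L6 α=1/7: [154, 45123/343, 44913/343]
→ [154, 132, 131]

at x=0,y=1 over L1,L2,L3,L5,L6:
after L1 α=1/2: [24, 113, 6]
after L2 α=5/6: [679/6, 683/6, 881/6]
after L3 α=1/2: [1999/12, 2069/12, 2027/12]
after L5 α=3/5: [4339/30, 3473/30, 5447/30]
after L6 α=1/4: [4699/40, 4263/40, 6337/40]
→ [117, 107, 158]

at x=0,y=0 over L1,L2,L3,L5,L6:
+L1 (α=0) → [0, 0, 0]
+L2 (α=1/8) → [19/2, 15/4, 211/8]
+L3 (α=3/5) → [154/5, 285/2, 1471/20]
+L5 (α=1/2) → [497/5, 589/4, 4311/40]
+L6 (α=1/8) → [4169/40, 4699/32, 35377/320]
→ [104, 147, 111]

at x=0,y=2 over L1,L2,L3,L5,L6,L7:
+L1 (α=1/2) → [51, 121, 106]
+L2 (α=1) → [232, 18, 127]
+L3 (α=1/2) → [183, 185/2, 142]
+L5 (α=1/6) → [517/3, 369/4, 833/6]
+L6 (α=1/2) → [1093/6, 1045/8, 2255/12]
+L7 (α=4/7) → [1605/14, 9087/56, 2447/28]
→ [115, 162, 87]

at x=0,y=1 over L1,L2,L3,L5,L6,L7:
L1 α=1/2: [24, 113, 6]
L2 α=5/6: [679/6, 683/6, 881/6]
L3 α=1/2: [1999/12, 2069/12, 2027/12]
L5 α=3/5: [4339/30, 3473/30, 5447/30]
L6 α=1/4: [4699/40, 4263/40, 6337/40]
L7 α=4/5: [31739/200, 42183/200, 8737/200]
= [159, 211, 44]

at x=1,y=1 over L1,L2,L3,L5,L6,L7:
+L1 (α=2/3) → [146, 214/3, 406/3]
+L2 (α=1/4) → [685/4, 63, 107]
+L3 (α=1/7) → [2339/14, 571/7, 783/7]
+L5 (α=3/4) → [4859/56, 1450/7, 4059/28]
+L6 (α=1/4) → [25609/224, 1189/7, 15901/112]
+L7 (α=5/7) → [82729/784, 9378/49, 53981/392]
rounded: [106, 191, 138]


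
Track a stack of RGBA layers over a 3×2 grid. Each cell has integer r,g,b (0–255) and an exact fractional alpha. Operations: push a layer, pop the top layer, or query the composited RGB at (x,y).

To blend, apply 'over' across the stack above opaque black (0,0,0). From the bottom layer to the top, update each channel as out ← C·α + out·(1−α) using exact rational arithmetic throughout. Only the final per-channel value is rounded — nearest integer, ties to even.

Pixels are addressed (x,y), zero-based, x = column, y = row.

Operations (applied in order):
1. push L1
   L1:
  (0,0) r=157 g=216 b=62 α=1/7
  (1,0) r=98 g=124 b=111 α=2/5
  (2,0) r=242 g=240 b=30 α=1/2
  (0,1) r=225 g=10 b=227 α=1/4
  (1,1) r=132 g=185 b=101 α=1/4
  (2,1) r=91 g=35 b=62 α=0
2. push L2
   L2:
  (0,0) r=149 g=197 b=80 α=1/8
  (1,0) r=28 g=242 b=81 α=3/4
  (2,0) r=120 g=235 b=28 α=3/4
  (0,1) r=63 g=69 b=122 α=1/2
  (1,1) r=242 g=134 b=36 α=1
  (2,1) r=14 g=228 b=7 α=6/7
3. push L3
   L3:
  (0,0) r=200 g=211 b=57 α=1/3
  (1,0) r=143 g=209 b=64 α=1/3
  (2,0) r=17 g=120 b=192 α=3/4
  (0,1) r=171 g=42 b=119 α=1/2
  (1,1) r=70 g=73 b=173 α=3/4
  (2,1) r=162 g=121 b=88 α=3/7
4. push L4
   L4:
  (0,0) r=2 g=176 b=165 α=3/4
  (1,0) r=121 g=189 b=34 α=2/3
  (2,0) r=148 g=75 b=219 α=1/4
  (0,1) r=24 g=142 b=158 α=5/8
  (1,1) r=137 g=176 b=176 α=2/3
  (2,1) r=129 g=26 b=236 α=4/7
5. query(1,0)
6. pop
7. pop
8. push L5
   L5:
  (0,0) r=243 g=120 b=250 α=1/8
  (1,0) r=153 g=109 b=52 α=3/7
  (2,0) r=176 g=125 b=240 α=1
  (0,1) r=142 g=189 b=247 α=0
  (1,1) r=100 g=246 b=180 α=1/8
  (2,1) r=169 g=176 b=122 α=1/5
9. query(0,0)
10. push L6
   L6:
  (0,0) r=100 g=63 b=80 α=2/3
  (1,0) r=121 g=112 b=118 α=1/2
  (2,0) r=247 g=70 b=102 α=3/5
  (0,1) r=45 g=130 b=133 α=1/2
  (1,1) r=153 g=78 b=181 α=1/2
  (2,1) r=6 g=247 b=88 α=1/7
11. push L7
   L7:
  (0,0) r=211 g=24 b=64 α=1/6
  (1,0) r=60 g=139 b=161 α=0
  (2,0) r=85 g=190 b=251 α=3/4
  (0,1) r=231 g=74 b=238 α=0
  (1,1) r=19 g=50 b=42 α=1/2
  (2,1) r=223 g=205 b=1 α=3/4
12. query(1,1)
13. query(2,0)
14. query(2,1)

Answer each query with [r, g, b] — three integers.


query (1,0) [L1,L2,L3,L4] — begin 0,0,0
+L1 (α=2/5) → [196/5, 248/5, 222/5]
+L2 (α=3/4) → [154/5, 1939/10, 1437/20]
+L3 (α=1/3) → [341/5, 2984/15, 2077/30]
+L4 (α=2/3) → [517/5, 8654/45, 4117/90]
rounded: [103, 192, 46]

query (0,0) [L1,L2,L5] — begin 0,0,0
after L1 α=1/7: [157/7, 216/7, 62/7]
after L2 α=1/8: [153/4, 413/8, 71/4]
after L5 α=1/8: [2043/32, 3851/64, 1497/32]
→ [64, 60, 47]

at x=1,y=1 over L1,L2,L5,L6,L7:
L1 α=1/4: [33, 185/4, 101/4]
L2 α=1: [242, 134, 36]
L5 α=1/8: [897/4, 148, 54]
L6 α=1/2: [1509/8, 113, 235/2]
L7 α=1/2: [1661/16, 163/2, 319/4]
= [104, 82, 80]

at x=2,y=0 over L1,L2,L5,L6,L7:
after L1 α=1/2: [121, 120, 15]
after L2 α=3/4: [481/4, 825/4, 99/4]
after L5 α=1: [176, 125, 240]
after L6 α=3/5: [1093/5, 92, 786/5]
after L7 α=3/4: [592/5, 331/2, 4551/20]
→ [118, 166, 228]

query (2,1) [L1,L2,L5,L6,L7] — begin 0,0,0
L1 α=0: [0, 0, 0]
L2 α=6/7: [12, 1368/7, 6]
L5 α=1/5: [217/5, 6704/35, 146/5]
L6 α=1/7: [1332/35, 48869/245, 188/5]
L7 α=3/4: [24747/140, 49886/245, 203/20]
= [177, 204, 10]


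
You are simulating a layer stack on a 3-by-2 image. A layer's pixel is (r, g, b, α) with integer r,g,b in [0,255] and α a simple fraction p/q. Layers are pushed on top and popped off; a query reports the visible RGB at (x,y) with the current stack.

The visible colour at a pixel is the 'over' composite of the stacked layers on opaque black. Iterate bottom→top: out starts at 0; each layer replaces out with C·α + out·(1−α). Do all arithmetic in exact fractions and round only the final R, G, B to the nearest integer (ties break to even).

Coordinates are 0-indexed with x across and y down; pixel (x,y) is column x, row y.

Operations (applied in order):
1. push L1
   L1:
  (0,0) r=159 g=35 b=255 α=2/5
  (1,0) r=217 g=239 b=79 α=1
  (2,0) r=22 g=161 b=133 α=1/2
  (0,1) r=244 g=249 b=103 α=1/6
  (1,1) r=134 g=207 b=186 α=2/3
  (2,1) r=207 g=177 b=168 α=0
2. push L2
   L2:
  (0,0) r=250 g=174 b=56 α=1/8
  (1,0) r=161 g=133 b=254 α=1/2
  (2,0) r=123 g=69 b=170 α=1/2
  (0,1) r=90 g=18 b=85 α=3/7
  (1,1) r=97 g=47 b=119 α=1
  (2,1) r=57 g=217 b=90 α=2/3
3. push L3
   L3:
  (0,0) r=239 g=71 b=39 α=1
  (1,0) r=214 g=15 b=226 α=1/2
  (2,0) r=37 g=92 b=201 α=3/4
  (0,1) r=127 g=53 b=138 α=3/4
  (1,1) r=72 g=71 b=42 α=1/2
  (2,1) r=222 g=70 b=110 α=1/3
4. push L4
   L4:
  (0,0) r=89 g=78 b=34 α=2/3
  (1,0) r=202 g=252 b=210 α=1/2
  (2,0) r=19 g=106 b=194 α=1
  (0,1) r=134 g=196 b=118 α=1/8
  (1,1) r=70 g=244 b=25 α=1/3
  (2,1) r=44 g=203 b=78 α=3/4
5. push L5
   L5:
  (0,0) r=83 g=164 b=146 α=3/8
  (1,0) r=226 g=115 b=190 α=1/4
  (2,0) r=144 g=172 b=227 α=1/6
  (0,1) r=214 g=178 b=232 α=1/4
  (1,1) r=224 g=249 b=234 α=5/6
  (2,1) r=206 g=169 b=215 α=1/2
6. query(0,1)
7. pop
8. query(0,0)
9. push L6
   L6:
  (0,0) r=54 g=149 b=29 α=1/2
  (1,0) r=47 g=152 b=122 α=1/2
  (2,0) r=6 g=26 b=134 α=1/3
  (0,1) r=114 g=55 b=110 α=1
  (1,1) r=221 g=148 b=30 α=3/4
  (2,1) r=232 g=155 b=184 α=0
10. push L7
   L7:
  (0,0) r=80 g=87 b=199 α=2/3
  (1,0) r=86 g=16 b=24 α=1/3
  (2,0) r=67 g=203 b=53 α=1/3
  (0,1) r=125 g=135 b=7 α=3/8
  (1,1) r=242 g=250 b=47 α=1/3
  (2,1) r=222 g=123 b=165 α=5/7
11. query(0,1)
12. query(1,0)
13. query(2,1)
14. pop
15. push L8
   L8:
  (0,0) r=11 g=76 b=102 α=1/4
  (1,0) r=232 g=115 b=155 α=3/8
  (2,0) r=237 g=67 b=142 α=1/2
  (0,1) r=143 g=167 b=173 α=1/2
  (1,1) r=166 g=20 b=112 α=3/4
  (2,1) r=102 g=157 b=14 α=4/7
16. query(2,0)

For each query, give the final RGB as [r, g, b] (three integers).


(0,1) stack=L1,L2,L3,L4,L5; from [0,0,0]:
after L1 α=1/6: [122/3, 83/2, 103/6]
after L2 α=3/7: [1298/21, 220/7, 971/21]
after L3 α=3/4: [9299/84, 1333/28, 9665/84]
after L4 α=1/8: [10907/96, 2117/32, 11081/96]
after L5 α=1/4: [17755/128, 12047/128, 18505/128]
→ [139, 94, 145]

query (0,0) [L1,L2,L3,L4] — begin 0,0,0
+L1 (α=2/5) → [318/5, 14, 102]
+L2 (α=1/8) → [869/10, 34, 385/4]
+L3 (α=1) → [239, 71, 39]
+L4 (α=2/3) → [139, 227/3, 107/3]
= [139, 76, 36]

query (0,1) [L1,L2,L3,L4,L6,L7] — begin 0,0,0
L1 α=1/6: [122/3, 83/2, 103/6]
L2 α=3/7: [1298/21, 220/7, 971/21]
L3 α=3/4: [9299/84, 1333/28, 9665/84]
L4 α=1/8: [10907/96, 2117/32, 11081/96]
L6 α=1: [114, 55, 110]
L7 α=3/8: [945/8, 85, 571/8]
= [118, 85, 71]

query (1,0) [L1,L2,L3,L4,L6,L7] — begin 0,0,0
L1 α=1: [217, 239, 79]
L2 α=1/2: [189, 186, 333/2]
L3 α=1/2: [403/2, 201/2, 785/4]
L4 α=1/2: [807/4, 705/4, 1625/8]
L6 α=1/2: [995/8, 1313/8, 2601/16]
L7 α=1/3: [1339/12, 459/4, 931/8]
= [112, 115, 116]

(2,1) stack=L1,L2,L3,L4,L6,L7; from [0,0,0]:
after L1 α=0: [0, 0, 0]
after L2 α=2/3: [38, 434/3, 60]
after L3 α=1/3: [298/3, 1078/9, 230/3]
after L4 α=3/4: [347/6, 6559/36, 233/3]
after L6 α=0: [347/6, 6559/36, 233/3]
after L7 α=5/7: [3677/21, 17629/126, 2941/21]
→ [175, 140, 140]

(2,0) stack=L1,L2,L3,L4,L6,L8; from [0,0,0]:
after L1 α=1/2: [11, 161/2, 133/2]
after L2 α=1/2: [67, 299/4, 473/4]
after L3 α=3/4: [89/2, 1403/16, 2885/16]
after L4 α=1: [19, 106, 194]
after L6 α=1/3: [44/3, 238/3, 174]
after L8 α=1/2: [755/6, 439/6, 158]
rounded: [126, 73, 158]


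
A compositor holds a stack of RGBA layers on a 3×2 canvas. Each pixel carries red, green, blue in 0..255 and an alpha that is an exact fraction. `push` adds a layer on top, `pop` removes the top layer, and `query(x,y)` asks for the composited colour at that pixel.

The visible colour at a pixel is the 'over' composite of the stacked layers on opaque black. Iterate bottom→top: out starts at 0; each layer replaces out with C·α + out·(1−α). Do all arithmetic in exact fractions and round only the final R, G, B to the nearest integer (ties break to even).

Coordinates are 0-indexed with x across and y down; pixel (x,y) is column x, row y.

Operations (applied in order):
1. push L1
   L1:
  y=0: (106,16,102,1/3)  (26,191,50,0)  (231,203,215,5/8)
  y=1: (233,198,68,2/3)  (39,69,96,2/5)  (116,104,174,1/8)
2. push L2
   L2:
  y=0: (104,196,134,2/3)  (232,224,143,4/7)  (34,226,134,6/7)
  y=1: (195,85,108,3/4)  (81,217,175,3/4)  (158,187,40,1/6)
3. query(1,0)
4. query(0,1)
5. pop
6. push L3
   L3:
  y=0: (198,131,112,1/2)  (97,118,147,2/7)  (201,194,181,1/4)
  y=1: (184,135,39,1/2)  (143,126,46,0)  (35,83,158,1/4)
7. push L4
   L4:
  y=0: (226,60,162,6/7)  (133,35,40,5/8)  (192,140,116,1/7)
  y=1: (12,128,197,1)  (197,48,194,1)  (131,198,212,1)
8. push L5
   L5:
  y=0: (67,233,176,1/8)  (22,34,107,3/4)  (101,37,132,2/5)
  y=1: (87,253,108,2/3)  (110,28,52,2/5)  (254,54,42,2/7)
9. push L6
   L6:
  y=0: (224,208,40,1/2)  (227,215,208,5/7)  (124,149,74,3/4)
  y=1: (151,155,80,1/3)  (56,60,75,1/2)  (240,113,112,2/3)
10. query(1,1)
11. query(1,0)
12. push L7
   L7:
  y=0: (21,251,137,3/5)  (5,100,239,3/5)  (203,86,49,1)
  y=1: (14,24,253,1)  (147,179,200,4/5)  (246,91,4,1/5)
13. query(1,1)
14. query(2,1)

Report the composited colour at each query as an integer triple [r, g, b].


at x=1,y=0 over L1,L2:
+L1 (α=0) → [0, 0, 0]
+L2 (α=4/7) → [928/7, 128, 572/7]
= [133, 128, 82]

at x=0,y=1 over L1,L2:
after L1 α=2/3: [466/3, 132, 136/3]
after L2 α=3/4: [2221/12, 387/4, 277/3]
= [185, 97, 92]

at x=1,y=1 over L1,L3,L4,L5,L6:
L1 α=2/5: [78/5, 138/5, 192/5]
L3 α=0: [78/5, 138/5, 192/5]
L4 α=1: [197, 48, 194]
L5 α=2/5: [811/5, 40, 686/5]
L6 α=1/2: [1091/10, 50, 1061/10]
= [109, 50, 106]

query (1,0) [L1,L3,L4,L5,L6] — begin 0,0,0
+L1 (α=0) → [0, 0, 0]
+L3 (α=2/7) → [194/7, 236/7, 42]
+L4 (α=5/8) → [5237/56, 1933/56, 163/4]
+L5 (α=3/4) → [8933/224, 7645/224, 1447/16]
+L6 (α=5/7) → [136053/784, 128045/784, 9767/56]
= [174, 163, 174]

at x=1,y=1 over L1,L3,L4,L5,L6,L7:
L1 α=2/5: [78/5, 138/5, 192/5]
L3 α=0: [78/5, 138/5, 192/5]
L4 α=1: [197, 48, 194]
L5 α=2/5: [811/5, 40, 686/5]
L6 α=1/2: [1091/10, 50, 1061/10]
L7 α=4/5: [6971/50, 766/5, 9061/50]
= [139, 153, 181]

query (2,1) [L1,L3,L4,L5,L6,L7] — begin 0,0,0
L1 α=1/8: [29/2, 13, 87/4]
L3 α=1/4: [157/8, 61/2, 893/16]
L4 α=1: [131, 198, 212]
L5 α=2/7: [1163/7, 1098/7, 1144/7]
L6 α=2/3: [4523/21, 2680/21, 904/7]
L7 α=1/5: [23258/105, 12631/105, 3644/35]
rounded: [222, 120, 104]


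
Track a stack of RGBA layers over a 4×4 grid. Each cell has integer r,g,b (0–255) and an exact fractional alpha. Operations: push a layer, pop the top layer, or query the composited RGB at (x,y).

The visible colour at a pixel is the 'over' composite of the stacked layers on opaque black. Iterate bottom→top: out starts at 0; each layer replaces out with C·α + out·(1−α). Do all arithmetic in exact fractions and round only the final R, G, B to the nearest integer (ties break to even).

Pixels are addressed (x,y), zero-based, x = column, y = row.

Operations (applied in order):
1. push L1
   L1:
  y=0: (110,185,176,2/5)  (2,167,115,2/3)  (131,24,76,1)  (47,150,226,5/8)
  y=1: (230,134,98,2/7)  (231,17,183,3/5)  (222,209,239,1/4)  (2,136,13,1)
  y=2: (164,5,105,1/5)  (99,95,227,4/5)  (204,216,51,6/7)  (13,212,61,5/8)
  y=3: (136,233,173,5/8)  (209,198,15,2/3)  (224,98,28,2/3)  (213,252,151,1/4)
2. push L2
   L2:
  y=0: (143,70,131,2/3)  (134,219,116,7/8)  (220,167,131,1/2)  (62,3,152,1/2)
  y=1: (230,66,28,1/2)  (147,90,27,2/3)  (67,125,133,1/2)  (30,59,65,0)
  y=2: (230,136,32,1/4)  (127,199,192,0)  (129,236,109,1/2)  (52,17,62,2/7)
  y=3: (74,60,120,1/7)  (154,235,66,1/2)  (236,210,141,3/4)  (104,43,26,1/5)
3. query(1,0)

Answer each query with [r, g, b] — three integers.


at x=1,y=0 over L1,L2:
after L1 α=2/3: [4/3, 334/3, 230/3]
after L2 α=7/8: [1409/12, 4933/24, 1333/12]
→ [117, 206, 111]


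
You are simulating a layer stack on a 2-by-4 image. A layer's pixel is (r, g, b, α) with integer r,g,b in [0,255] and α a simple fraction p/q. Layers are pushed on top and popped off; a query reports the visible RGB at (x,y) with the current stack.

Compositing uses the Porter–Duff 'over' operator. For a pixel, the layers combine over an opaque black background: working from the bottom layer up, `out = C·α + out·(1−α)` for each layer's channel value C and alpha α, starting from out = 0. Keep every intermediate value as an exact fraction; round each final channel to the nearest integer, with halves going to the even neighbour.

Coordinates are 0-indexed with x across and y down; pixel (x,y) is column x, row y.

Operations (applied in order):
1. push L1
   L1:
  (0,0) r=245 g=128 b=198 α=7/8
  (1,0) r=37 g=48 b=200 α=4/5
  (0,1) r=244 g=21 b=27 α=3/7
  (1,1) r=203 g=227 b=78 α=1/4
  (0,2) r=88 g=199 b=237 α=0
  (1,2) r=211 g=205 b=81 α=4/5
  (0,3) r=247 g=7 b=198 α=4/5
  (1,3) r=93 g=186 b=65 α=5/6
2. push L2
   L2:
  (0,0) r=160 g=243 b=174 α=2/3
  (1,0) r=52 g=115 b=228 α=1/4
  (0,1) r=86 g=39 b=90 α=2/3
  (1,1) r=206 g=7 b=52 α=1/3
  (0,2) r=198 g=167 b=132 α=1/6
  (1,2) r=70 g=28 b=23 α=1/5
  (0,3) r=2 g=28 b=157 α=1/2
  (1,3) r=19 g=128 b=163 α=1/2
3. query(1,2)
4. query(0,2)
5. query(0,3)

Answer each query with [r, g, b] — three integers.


query (1,2) [L1,L2] — begin 0,0,0
+L1 (α=4/5) → [844/5, 164, 324/5]
+L2 (α=1/5) → [3726/25, 684/5, 1411/25]
rounded: [149, 137, 56]

query (0,2) [L1,L2] — begin 0,0,0
after L1 α=0: [0, 0, 0]
after L2 α=1/6: [33, 167/6, 22]
→ [33, 28, 22]

query (0,3) [L1,L2] — begin 0,0,0
+L1 (α=4/5) → [988/5, 28/5, 792/5]
+L2 (α=1/2) → [499/5, 84/5, 1577/10]
→ [100, 17, 158]


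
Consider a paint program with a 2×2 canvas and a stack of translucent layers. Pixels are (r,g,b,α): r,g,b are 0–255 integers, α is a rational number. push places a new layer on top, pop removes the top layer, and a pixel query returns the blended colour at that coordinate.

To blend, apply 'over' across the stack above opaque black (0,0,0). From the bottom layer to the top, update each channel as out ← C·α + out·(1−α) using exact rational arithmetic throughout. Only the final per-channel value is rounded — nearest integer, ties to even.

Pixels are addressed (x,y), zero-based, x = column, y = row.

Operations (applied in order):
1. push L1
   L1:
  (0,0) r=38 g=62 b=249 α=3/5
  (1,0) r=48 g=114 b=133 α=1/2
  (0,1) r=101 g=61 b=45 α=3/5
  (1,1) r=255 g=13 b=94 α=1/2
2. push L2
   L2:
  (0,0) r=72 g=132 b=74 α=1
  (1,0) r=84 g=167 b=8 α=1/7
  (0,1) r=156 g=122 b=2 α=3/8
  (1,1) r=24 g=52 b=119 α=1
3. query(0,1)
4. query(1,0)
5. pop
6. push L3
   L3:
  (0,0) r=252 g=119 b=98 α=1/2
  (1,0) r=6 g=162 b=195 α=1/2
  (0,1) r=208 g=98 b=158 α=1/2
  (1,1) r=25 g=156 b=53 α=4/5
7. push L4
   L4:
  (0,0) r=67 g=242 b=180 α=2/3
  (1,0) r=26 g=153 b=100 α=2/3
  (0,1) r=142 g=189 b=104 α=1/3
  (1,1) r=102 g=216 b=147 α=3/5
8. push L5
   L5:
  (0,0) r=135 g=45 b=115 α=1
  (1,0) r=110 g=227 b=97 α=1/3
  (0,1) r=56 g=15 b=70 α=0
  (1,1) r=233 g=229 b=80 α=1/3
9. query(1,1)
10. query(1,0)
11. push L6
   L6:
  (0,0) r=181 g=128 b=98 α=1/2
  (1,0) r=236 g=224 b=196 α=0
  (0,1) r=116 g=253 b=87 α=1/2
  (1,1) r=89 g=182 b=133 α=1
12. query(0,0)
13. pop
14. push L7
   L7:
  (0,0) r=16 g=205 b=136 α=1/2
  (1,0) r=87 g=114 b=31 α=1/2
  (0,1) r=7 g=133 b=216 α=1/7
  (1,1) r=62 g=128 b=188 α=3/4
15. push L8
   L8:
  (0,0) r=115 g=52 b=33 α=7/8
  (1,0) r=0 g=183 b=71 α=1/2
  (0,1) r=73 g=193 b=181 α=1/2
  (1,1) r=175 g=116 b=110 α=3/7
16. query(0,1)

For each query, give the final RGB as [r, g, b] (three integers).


(0,1) stack=L1,L2; from [0,0,0]:
L1 α=3/5: [303/5, 183/5, 27]
L2 α=3/8: [771/8, 549/8, 141/8]
rounded: [96, 69, 18]

(1,0) stack=L1,L2; from [0,0,0]:
L1 α=1/2: [24, 57, 133/2]
L2 α=1/7: [228/7, 509/7, 407/7]
→ [33, 73, 58]

at x=1,y=1 over L1,L3,L4,L5:
L1 α=1/2: [255/2, 13/2, 47]
L3 α=4/5: [91/2, 1261/10, 259/5]
L4 α=3/5: [397/5, 4501/25, 2723/25]
L5 α=1/3: [653/5, 4909/25, 2482/25]
rounded: [131, 196, 99]

at x=1,y=0 over L1,L3,L4,L5:
after L1 α=1/2: [24, 57, 133/2]
after L3 α=1/2: [15, 219/2, 523/4]
after L4 α=2/3: [67/3, 277/2, 441/4]
after L5 α=1/3: [464/9, 168, 635/6]
→ [52, 168, 106]

query (0,0) [L1,L3,L4,L5,L6] — begin 0,0,0
+L1 (α=3/5) → [114/5, 186/5, 747/5]
+L3 (α=1/2) → [687/5, 781/10, 1237/10]
+L4 (α=2/3) → [1357/15, 5621/30, 4837/30]
+L5 (α=1) → [135, 45, 115]
+L6 (α=1/2) → [158, 173/2, 213/2]
→ [158, 86, 106]

(0,1) stack=L1,L3,L4,L5,L7,L8; from [0,0,0]:
after L1 α=3/5: [303/5, 183/5, 27]
after L3 α=1/2: [1343/10, 673/10, 185/2]
after L4 α=1/3: [2053/15, 1618/15, 289/3]
after L5 α=0: [2053/15, 1618/15, 289/3]
after L7 α=1/7: [4141/35, 3901/35, 794/7]
after L8 α=1/2: [3348/35, 5328/35, 2061/14]
rounded: [96, 152, 147]


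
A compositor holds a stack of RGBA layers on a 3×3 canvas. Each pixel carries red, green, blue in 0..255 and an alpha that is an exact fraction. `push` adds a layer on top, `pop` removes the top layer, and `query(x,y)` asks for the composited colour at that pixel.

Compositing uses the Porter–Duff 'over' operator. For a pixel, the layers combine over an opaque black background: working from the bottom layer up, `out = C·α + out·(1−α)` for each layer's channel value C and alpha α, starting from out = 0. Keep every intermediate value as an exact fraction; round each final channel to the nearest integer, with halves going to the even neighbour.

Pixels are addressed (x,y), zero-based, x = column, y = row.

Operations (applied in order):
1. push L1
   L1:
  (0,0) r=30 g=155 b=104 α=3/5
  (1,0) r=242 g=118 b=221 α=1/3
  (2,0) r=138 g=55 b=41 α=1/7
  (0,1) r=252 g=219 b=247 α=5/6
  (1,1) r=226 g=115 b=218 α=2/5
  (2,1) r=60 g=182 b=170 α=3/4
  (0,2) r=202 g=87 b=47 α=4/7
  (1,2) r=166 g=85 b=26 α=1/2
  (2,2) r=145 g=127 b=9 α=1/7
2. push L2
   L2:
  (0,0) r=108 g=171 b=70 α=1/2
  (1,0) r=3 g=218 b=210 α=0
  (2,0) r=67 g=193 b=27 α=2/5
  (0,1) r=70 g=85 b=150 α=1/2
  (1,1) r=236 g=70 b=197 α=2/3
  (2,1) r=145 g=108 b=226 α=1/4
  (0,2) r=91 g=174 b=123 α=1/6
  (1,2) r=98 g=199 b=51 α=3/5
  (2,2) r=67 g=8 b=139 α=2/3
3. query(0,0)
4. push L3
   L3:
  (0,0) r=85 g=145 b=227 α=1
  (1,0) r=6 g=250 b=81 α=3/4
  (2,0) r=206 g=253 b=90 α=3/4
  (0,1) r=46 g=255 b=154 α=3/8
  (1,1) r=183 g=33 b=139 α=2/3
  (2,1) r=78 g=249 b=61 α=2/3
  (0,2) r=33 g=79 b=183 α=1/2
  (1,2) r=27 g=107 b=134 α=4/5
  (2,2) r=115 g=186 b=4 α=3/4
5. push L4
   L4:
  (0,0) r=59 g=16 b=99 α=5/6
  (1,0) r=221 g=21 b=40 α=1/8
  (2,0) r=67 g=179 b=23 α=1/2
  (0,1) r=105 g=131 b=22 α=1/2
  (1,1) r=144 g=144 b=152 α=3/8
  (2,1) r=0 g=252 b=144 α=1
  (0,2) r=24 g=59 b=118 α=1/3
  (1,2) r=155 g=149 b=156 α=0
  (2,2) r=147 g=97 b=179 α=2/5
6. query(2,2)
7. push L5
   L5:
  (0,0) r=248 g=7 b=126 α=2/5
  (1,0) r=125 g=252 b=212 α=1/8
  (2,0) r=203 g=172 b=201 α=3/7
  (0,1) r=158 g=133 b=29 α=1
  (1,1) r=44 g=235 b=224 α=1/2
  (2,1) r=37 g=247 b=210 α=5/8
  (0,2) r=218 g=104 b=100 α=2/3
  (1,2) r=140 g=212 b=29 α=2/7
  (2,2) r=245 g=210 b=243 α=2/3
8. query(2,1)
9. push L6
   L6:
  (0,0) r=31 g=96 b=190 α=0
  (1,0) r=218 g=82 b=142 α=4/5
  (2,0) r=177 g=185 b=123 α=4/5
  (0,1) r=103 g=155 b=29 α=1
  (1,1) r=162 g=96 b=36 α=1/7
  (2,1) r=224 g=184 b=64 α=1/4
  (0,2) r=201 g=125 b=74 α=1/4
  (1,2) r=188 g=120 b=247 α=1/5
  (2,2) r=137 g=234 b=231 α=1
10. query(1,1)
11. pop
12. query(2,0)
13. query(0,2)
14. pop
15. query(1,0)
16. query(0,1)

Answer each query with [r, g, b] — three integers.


query (0,0) [L1,L2] — begin 0,0,0
L1 α=3/5: [18, 93, 312/5]
L2 α=1/2: [63, 132, 331/5]
rounded: [63, 132, 66]

at x=2,y=2 over L1,L2,L3,L4:
+L1 (α=1/7) → [145/7, 127/7, 9/7]
+L2 (α=2/3) → [361/7, 239/21, 1955/21]
+L3 (α=3/4) → [694/7, 11957/84, 2207/84]
+L4 (α=2/5) → [828/7, 17389/140, 12231/140]
rounded: [118, 124, 87]

(2,1) stack=L1,L2,L3,L4,L5; from [0,0,0]:
after L1 α=3/4: [45, 273/2, 255/2]
after L2 α=1/4: [70, 1035/8, 1217/8]
after L3 α=2/3: [226/3, 1673/8, 731/8]
after L4 α=1: [0, 252, 144]
after L5 α=5/8: [185/8, 1991/8, 741/4]
rounded: [23, 249, 185]

(1,1) stack=L1,L2,L3,L4,L5,L6; from [0,0,0]:
+L1 (α=2/5) → [452/5, 46, 436/5]
+L2 (α=2/3) → [2812/15, 62, 802/5]
+L3 (α=2/3) → [8302/45, 128/3, 2192/15]
+L4 (α=3/8) → [6095/36, 242/3, 445/3]
+L5 (α=1/2) → [7679/72, 947/6, 1117/6]
+L6 (α=1/7) → [9623/84, 149, 1153/7]
→ [115, 149, 165]

query (2,0) [L1,L2,L3,L4,L5] — begin 0,0,0
+L1 (α=1/7) → [138/7, 55/7, 41/7]
+L2 (α=2/5) → [1352/35, 2867/35, 501/35]
+L3 (α=3/4) → [11491/70, 7358/35, 9951/140]
+L4 (α=1/2) → [16181/140, 13623/70, 13171/280]
+L5 (α=3/7) → [37496/245, 45306/245, 55381/490]
→ [153, 185, 113]

query (0,2) [L1,L2,L3,L4,L5] — begin 0,0,0
after L1 α=4/7: [808/7, 348/7, 188/7]
after L2 α=1/6: [1559/14, 493/7, 1801/42]
after L3 α=1/2: [2021/28, 523/7, 9487/84]
after L4 α=1/3: [2357/42, 1459/21, 14443/126]
after L5 α=2/3: [20669/126, 5827/63, 39643/378]
→ [164, 92, 105]

at x=1,y=0 over L1,L2,L3,L4:
+L1 (α=1/3) → [242/3, 118/3, 221/3]
+L2 (α=0) → [242/3, 118/3, 221/3]
+L3 (α=3/4) → [74/3, 592/3, 475/6]
+L4 (α=1/8) → [1181/24, 4207/24, 3565/48]
→ [49, 175, 74]

at x=0,y=1 over L1,L2,L3,L4:
+L1 (α=5/6) → [210, 365/2, 1235/6]
+L2 (α=1/2) → [140, 535/4, 2135/12]
+L3 (α=3/8) → [419/4, 5735/32, 16219/96]
+L4 (α=1/2) → [839/8, 9927/64, 18331/192]
= [105, 155, 95]
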